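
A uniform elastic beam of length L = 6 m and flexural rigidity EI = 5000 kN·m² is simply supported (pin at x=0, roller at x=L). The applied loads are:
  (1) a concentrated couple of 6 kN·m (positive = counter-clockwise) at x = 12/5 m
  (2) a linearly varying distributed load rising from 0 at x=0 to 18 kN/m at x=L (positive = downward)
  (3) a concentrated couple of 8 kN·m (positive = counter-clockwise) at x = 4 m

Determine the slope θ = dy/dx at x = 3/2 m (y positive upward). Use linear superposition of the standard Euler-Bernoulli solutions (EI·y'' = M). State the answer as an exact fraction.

θ(3/2) = -558827/48000000 rad

Load 1 — applied couple M₀=6 kN·m at a=12/5 m (b=L-a=18/5):
  θ_1 = (M₀x²/(2L)+C₁)/EI  [x≤a] with C₁=M₀(3b²-L²)/(6L)=12/25 = (6·(3/2)²/(2·6)+(12/25))/5000 = 321/1000000 rad
Load 2 — triangular load w₀=18 kN/m (0→w₀ over full span):
  θ_2 = -w₀(7L⁴-30L²x²+15x⁴)/(360LEI) = -18·(7·6⁴-30·6²·(3/2)²+15·(3/2)⁴)/(360·6·5000) = -35829/3200000 rad
Load 3 — applied couple M₀=8 kN·m at a=4 m (b=L-a=2):
  θ_3 = (M₀x²/(2L)+C₁)/EI  [x≤a] with C₁=M₀(3b²-L²)/(6L)=-16/3 = (8·(3/2)²/(2·6)+(-16/3))/5000 = -23/30000 rad
Superposition: θ = Σ θ_i = -558827/48000000 rad ≈ -0.011642 rad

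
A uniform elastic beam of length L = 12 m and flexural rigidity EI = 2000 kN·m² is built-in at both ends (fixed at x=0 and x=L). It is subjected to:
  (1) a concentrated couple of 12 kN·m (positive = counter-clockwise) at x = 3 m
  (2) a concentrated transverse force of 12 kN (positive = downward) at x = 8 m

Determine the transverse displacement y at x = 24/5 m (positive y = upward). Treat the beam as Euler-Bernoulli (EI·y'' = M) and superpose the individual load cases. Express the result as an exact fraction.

y(24/5) = -479/25000 m

Load 1 — applied couple M₀=12 kN·m at a=3 m (b=L-a=9):
  y_1 = (R_Ax³/6 - M_Ax²/2 - M₀(x-a)²/2)/EI  [x>a] with R_A=9/8, M_A=-9/4 = ((9/8)·(24/5)³/6 - (-9/4)·(24/5)²/2 - 12·((24/5)-3)²/2)/2000 = 1701/125000 m
Load 2 — point force P=12 kN at a=8 m (b=L-a=4):
  y_2 = -Pb²x²(3aL-(3a+b)x)/(6L³EI)  [x≤a] = -12·4²·(24/5)²·(3·8·12-(3·8+4)·(24/5))/(6·12³·2000) = -512/15625 m
Superposition: y = Σ y_i = -479/25000 m ≈ -0.019160 m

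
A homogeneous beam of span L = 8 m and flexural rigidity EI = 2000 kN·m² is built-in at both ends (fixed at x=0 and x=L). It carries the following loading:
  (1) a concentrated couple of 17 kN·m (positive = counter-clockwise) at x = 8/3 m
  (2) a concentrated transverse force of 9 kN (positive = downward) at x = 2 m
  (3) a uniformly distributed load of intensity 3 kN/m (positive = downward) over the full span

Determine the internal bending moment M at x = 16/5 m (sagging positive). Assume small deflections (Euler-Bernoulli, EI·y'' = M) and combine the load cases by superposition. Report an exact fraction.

M(16/5) = 1489/600 kN·m

Load 1 — applied couple M₀=17 kN·m at a=8/3 m (b=L-a=16/3):
  M_1 = R_Ax - M_A - M₀  [x>a] with R_A=17/6, M_A=0 = (17/6)·(16/5) - 0 - 17 = -119/15 kN·m
Load 2 — point force P=9 kN at a=2 m (b=L-a=6):
  M_2 = Pa²(a+3b)(L-x)/L³ - Pa²b/L²  [x>a] = 9·2²·(2+3·6)·(8-(16/5))/8³ - 9·2²·6/8² = 27/8 kN·m
Load 3 — uniform load w=3 kN/m over full span:
  M_3 = wLx/2 - wL²/12 - wx²/2 = 3·8·(16/5)/2 - 3·8²/12 - 3·(16/5)²/2 = 176/25 kN·m
Superposition: M = Σ M_i = 1489/600 kN·m ≈ 2.481667 kN·m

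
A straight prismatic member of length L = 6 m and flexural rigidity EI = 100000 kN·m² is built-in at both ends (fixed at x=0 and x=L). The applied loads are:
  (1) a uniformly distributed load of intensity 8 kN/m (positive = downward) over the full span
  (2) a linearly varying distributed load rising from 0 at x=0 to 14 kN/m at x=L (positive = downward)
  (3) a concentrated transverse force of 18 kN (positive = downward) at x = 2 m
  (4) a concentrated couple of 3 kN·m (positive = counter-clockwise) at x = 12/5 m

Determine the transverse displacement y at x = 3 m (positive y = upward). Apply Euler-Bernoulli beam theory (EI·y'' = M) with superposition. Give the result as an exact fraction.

y(3) = -12909/20000000 m

Load 1 — uniform load w=8 kN/m over full span:
  y_1 = -wx²(L-x)²/(24EI) = -8·3²·(6-3)²/(24·100000) = -27/100000 m
Load 2 — triangular load w₀=14 kN/m (0→w₀ over full span):
  y_2 = -w₀x²(L-x)²(x+2L)/(120LEI) = -14·3²·(6-3)²·(3+2·6)/(120·6·100000) = -189/800000 m
Load 3 — point force P=18 kN at a=2 m (b=L-a=4):
  y_3 = -Pa²(L-x)²(3bL-(3b+a)(L-x))/(6L³EI)  [x>a] = -18·2²·(6-3)²·(3·4·6-(3·4+2)·(6-3))/(6·6³·100000) = -3/20000 m
Load 4 — applied couple M₀=3 kN·m at a=12/5 m (b=L-a=18/5):
  y_4 = (R_Ax³/6 - M_Ax²/2 - M₀(x-a)²/2)/EI  [x>a] with R_A=18/25, M_A=9/25 = ((18/25)·3³/6 - (9/25)·3²/2 - 3·(3-(12/5))²/2)/100000 = 27/2500000 m
Superposition: y = Σ y_i = -12909/20000000 m ≈ -0.000645 m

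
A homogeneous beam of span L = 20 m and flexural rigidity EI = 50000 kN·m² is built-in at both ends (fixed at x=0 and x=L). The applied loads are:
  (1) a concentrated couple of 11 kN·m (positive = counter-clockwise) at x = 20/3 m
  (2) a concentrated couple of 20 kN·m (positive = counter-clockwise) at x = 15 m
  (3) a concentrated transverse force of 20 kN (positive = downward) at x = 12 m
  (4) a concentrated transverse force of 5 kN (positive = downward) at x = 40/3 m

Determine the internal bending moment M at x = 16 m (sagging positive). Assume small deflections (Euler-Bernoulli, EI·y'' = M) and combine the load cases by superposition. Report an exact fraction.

M(16) = -3983/300 kN·m

Load 1 — applied couple M₀=11 kN·m at a=20/3 m (b=L-a=40/3):
  M_1 = R_Ax - M_A - M₀  [x>a] with R_A=11/15, M_A=0 = (11/15)·16 - 0 - 11 = 11/15 kN·m
Load 2 — applied couple M₀=20 kN·m at a=15 m (b=L-a=5):
  M_2 = R_Ax - M_A - M₀  [x>a] with R_A=9/8, M_A=25/4 = (9/8)·16 - (25/4) - 20 = -33/4 kN·m
Load 3 — point force P=20 kN at a=12 m (b=L-a=8):
  M_3 = Pa²(a+3b)(L-x)/L³ - Pa²b/L²  [x>a] = 20·12²·(12+3·8)·(20-16)/20³ - 20·12²·8/20² = -144/25 kN·m
Load 4 — point force P=5 kN at a=40/3 m (b=L-a=20/3):
  M_4 = Pa²(a+3b)(L-x)/L³ - Pa²b/L²  [x>a] = 5·(40/3)²·((40/3)+3·(20/3))·(20-16)/20³ - 5·(40/3)²·(20/3)/20² = 0 kN·m
Superposition: M = Σ M_i = -3983/300 kN·m ≈ -13.276667 kN·m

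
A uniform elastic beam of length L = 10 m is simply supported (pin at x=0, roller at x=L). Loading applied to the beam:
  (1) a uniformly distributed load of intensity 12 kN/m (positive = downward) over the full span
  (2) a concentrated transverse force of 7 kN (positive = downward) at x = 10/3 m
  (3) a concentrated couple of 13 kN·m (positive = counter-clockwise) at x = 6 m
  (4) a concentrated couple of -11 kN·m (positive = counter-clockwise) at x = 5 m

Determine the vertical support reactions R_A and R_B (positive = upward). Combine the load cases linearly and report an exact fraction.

R_A = 973/15 kN, R_B = 932/15 kN

Load 1 — uniform load w=12 kN/m over full span:
  R_A = wL/2 = 12·10/2 = 60 kN
  R_B = wL/2 = 12·10/2 = 60 kN
Load 2 — point force P=7 kN at a=10/3 m (b=L-a=20/3):
  R_A = Pb/L = 7·(20/3)/10 = 14/3 kN
  R_B = Pa/L = 7·(10/3)/10 = 7/3 kN
Load 3 — applied couple M₀=13 kN·m at a=6 m (b=L-a=4):
  R_A = M₀/L = 13/10 kN
  R_B = -M₀/L = -13/10 kN
Load 4 — applied couple M₀=-11 kN·m at a=5 m (b=L-a=5):
  R_A = M₀/L = (-11)/10 = -11/10 kN
  R_B = -M₀/L = -(-11)/10 = 11/10 kN
Superposition: R_A = 973/15 kN, R_B = 932/15 kN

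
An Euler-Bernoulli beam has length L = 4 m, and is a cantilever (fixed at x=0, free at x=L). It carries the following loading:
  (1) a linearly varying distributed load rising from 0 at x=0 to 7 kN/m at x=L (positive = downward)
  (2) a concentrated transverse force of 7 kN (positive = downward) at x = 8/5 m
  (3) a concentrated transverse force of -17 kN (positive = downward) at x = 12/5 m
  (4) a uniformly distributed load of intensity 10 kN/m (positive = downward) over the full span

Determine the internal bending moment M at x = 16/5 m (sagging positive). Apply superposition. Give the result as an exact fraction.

M(16/5) = -1984/375 kN·m

Load 1 — triangular load w₀=7 kN/m (0→w₀ over full span):
  M_1 = w₀Lx/2 - w₀L²/3 - w₀x³/(6L) = 7·4·(16/5)/2 - 7·4²/3 - 7·(16/5)³/(6·4) = -784/375 kN·m
Load 2 — point force P=7 kN at a=8/5 m (b=L-a=12/5):
  M_2 = 0  [x>a] = 0 kN·m
Load 3 — point force P=-17 kN at a=12/5 m (b=L-a=8/5):
  M_3 = 0  [x>a] = 0 kN·m
Load 4 — uniform load w=10 kN/m over full span:
  M_4 = -w(L-x)²/2 = -10·(4-(16/5))²/2 = -16/5 kN·m
Superposition: M = Σ M_i = -1984/375 kN·m ≈ -5.290667 kN·m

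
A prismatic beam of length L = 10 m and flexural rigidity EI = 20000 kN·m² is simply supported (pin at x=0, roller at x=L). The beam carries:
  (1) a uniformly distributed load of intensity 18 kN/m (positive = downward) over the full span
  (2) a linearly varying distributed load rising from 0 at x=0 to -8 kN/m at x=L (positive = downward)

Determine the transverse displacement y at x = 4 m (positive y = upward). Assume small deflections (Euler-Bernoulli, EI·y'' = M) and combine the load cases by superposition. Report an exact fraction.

y(4) = -16361/187500 m

Load 1 — uniform load w=18 kN/m over full span:
  y_1 = -wx(L³-2Lx²+x³)/(24EI) = -18·4·(10³-2·10·4²+4³)/(24·20000) = -279/2500 m
Load 2 — triangular load w₀=-8 kN/m (0→w₀ over full span):
  y_2 = -w₀x(7L⁴-10L²x²+3x⁴)/(360LEI) = -(-8)·4·(7·10⁴-10·10²·4²+3·4⁴)/(360·10·20000) = 1141/46875 m
Superposition: y = Σ y_i = -16361/187500 m ≈ -0.087259 m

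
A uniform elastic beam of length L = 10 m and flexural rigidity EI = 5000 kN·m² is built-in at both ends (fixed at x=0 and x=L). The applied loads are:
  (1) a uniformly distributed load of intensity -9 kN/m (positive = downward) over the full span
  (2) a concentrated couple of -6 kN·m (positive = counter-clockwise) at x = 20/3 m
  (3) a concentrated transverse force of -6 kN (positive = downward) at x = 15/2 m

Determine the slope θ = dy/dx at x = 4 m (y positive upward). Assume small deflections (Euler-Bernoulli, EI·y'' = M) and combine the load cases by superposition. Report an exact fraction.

Load 1 — uniform load w=-9 kN/m over full span:
  θ_1 = -wx(L-x)(L-2x)/(12EI) = -(-9)·4·(10-4)·(10-2·4)/(12·5000) = 9/1250 rad
Load 2 — applied couple M₀=-6 kN·m at a=20/3 m (b=L-a=10/3):
  θ_2 = (R_Ax²/2 - M_Ax)/EI  [x≤a] with R_A=-4/5, M_A=-2 = ((-4/5)·4²/2 - (-2)·4)/5000 = 1/3125 rad
Load 3 — point force P=-6 kN at a=15/2 m (b=L-a=5/2):
  θ_3 = -Pb²x(2aL-(3a+b)x)/(2L³EI)  [x≤a] = -(-6)·(5/2)²·4·(2·(15/2)·10-(3·(15/2)+(5/2))·4)/(2·10³·5000) = 3/4000 rad
Superposition: θ = Σ θ_i = 827/100000 rad ≈ 0.008270 rad

θ(4) = 827/100000 rad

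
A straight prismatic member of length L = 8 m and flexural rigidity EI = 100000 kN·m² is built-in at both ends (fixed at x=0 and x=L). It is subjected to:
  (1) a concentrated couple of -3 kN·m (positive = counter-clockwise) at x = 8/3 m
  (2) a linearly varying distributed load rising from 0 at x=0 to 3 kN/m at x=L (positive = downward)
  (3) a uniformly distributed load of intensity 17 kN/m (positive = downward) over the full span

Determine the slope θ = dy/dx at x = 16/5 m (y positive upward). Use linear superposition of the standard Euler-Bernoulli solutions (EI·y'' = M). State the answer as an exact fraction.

θ(16/5) = -3083/7812500 rad

Load 1 — applied couple M₀=-3 kN·m at a=8/3 m (b=L-a=16/3):
  θ_1 = (R_Ax²/2 - M_Ax - M₀(x-a))/EI  [x>a] with R_A=-1/2, M_A=0 = ((-1/2)·(16/5)²/2 - 0·(16/5) - (-3)·((16/5)-(8/3)))/100000 = -3/312500 rad
Load 2 — triangular load w₀=3 kN/m (0→w₀ over full span):
  θ_2 = -w₀(2x(L-x)(L-2x)(x+2L)+x²(L-x)²)/(120LEI) = -3·(2·(16/5)·(8-(16/5))·(8-2·(16/5))·((16/5)+2·8)+(16/5)²·(8-(16/5))²)/(120·8·100000) = -72/1953125 rad
Load 3 — uniform load w=17 kN/m over full span:
  θ_3 = -wx(L-x)(L-2x)/(12EI) = -17·(16/5)·(8-(16/5))·(8-2·(16/5))/(12·100000) = -136/390625 rad
Superposition: θ = Σ θ_i = -3083/7812500 rad ≈ -0.000395 rad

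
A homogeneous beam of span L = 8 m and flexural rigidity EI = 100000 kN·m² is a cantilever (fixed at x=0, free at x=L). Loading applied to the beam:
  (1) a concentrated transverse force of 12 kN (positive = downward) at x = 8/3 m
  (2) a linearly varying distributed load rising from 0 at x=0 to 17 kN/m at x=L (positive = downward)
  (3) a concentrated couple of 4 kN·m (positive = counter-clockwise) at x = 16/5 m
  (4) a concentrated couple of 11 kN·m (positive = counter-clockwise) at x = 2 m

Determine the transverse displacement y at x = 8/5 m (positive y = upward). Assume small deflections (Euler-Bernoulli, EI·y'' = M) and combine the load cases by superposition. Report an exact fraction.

Load 1 — point force P=12 kN at a=8/3 m (b=L-a=16/3):
  y_1 = -Px²(3a-x)/(6EI)  [x≤a] = -12·(8/5)²·(3·(8/3)-(8/5))/(6·100000) = -128/390625 m
Load 2 — triangular load w₀=17 kN/m (0→w₀ over full span):
  y_2 = (w₀Lx³/12-w₀L²x²/6-w₀x⁵/(120L))/EI = (17·8·(8/5)³/12-17·8²·(8/5)²/6-17·(8/5)⁵/(120·8))/100000 = -612272/146484375 m
Load 3 — applied couple M₀=4 kN·m at a=16/5 m (b=L-a=24/5):
  y_3 = M₀x²/(2EI)  [x≤a] = 4·(8/5)²/(2·100000) = 4/78125 m
Load 4 — applied couple M₀=11 kN·m at a=2 m (b=L-a=6):
  y_4 = M₀x²/(2EI)  [x≤a] = 11·(8/5)²/(2·100000) = 11/78125 m
Superposition: y = Σ y_i = -632147/146484375 m ≈ -0.004315 m

y(8/5) = -632147/146484375 m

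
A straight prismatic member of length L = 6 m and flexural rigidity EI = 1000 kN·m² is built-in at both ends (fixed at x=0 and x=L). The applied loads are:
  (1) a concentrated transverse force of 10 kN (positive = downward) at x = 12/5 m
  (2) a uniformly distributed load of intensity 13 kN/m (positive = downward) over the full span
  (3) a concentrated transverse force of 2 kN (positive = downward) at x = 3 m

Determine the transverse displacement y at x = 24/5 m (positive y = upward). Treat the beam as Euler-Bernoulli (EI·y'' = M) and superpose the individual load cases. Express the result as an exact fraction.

y(24/5) = -68427/3125000 m

Load 1 — point force P=10 kN at a=12/5 m (b=L-a=18/5):
  y_1 = -Pa²(L-x)²(3bL-(3b+a)(L-x))/(6L³EI)  [x>a] = -10·(12/5)²·(6-(24/5))²·(3·(18/5)·6-(3·(18/5)+(12/5))·(6-(24/5)))/(6·6³·1000) = -1224/390625 m
Load 2 — uniform load w=13 kN/m over full span:
  y_2 = -wx²(L-x)²/(24EI) = -13·(24/5)²·(6-(24/5))²/(24·1000) = -1404/78125 m
Load 3 — point force P=2 kN at a=3 m (b=L-a=3):
  y_3 = -Pa²(L-x)²(3bL-(3b+a)(L-x))/(6L³EI)  [x>a] = -2·3²·(6-(24/5))²·(3·3·6-(3·3+3)·(6-(24/5)))/(6·6³·1000) = -99/125000 m
Superposition: y = Σ y_i = -68427/3125000 m ≈ -0.021897 m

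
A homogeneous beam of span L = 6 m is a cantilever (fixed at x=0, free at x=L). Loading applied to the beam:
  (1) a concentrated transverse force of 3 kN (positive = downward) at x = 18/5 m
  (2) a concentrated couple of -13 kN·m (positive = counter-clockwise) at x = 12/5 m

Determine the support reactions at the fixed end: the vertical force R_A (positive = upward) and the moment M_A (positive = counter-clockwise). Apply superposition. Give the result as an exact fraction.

Load 1 — point force P=3 kN at a=18/5 m (b=L-a=12/5):
  R_A = P = 3 kN
  M_A = Pa = 3·(18/5) = 54/5 kN·m
Load 2 — applied couple M₀=-13 kN·m at a=12/5 m (b=L-a=18/5):
  R_A = 0 kN
  M_A = -M₀ = -(-13) = 13 kN·m
Superposition: R_A = 3 kN, M_A = 119/5 kN·m

R_A = 3 kN, M_A = 119/5 kN·m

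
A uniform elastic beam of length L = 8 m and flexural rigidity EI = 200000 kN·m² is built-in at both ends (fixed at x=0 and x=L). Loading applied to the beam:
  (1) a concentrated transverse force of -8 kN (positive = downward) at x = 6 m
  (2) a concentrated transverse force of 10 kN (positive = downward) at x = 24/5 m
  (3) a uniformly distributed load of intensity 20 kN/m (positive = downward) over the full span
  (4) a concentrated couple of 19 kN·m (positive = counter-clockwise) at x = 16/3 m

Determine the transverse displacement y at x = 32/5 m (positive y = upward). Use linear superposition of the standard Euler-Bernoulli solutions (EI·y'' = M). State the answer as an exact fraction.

Load 1 — point force P=-8 kN at a=6 m (b=L-a=2):
  y_1 = -Pa²(L-x)²(3bL-(3b+a)(L-x))/(6L³EI)  [x>a] = -(-8)·6²·(8-(32/5))²·(3·2·8-(3·2+6)·(8-(32/5)))/(6·8³·200000) = 27/781250 m
Load 2 — point force P=10 kN at a=24/5 m (b=L-a=16/5):
  y_2 = -Pa²(L-x)²(3bL-(3b+a)(L-x))/(6L³EI)  [x>a] = -10·(24/5)²·(8-(32/5))²·(3·(16/5)·8-(3·(16/5)+(24/5))·(8-(32/5)))/(6·8³·200000) = -504/9765625 m
Load 3 — uniform load w=20 kN/m over full span:
  y_3 = -wx²(L-x)²/(24EI) = -20·(32/5)²·(8-(32/5))²/(24·200000) = -512/1171875 m
Load 4 — applied couple M₀=19 kN·m at a=16/3 m (b=L-a=8/3):
  y_4 = (R_Ax³/6 - M_Ax²/2 - M₀(x-a)²/2)/EI  [x>a] with R_A=19/6, M_A=19/3 = ((19/6)·(32/5)³/6 - (19/3)·(32/5)²/2 - 19·((32/5)-(16/3))²/2)/200000 = -38/3515625 m
Superposition: y = Σ y_i = -81697/175781250 m ≈ -0.000465 m

y(32/5) = -81697/175781250 m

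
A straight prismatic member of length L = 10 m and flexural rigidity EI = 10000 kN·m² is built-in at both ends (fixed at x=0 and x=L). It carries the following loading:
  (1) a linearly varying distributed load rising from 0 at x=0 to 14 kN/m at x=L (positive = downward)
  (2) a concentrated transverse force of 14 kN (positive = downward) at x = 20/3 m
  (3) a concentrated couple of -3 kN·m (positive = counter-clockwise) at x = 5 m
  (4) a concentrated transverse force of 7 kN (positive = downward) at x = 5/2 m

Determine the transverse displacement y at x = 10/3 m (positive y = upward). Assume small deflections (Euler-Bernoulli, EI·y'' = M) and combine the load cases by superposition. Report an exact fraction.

y(10/3) = -65489/3499200 m

Load 1 — triangular load w₀=14 kN/m (0→w₀ over full span):
  y_1 = -w₀x²(L-x)²(x+2L)/(120LEI) = -14·(10/3)²·(10-(10/3))²·((10/3)+2·10)/(120·10·10000) = -49/3645 m
Load 2 — point force P=14 kN at a=20/3 m (b=L-a=10/3):
  y_2 = -Pb²x²(3aL-(3a+b)x)/(6L³EI)  [x≤a] = -14·(10/3)²·(10/3)²·(3·(20/3)·10-(3·(20/3)+(10/3))·(10/3))/(6·10³·10000) = -77/21870 m
Load 3 — applied couple M₀=-3 kN·m at a=5 m (b=L-a=5):
  y_3 = (R_Ax³/6 - M_Ax²/2)/EI  [x≤a] with R_A=-9/20, M_A=-3/4 = ((-9/20)·(10/3)³/6 - (-3/4)·(10/3)²/2)/10000 = 1/7200 m
Load 4 — point force P=7 kN at a=5/2 m (b=L-a=15/2):
  y_4 = -Pa²(L-x)²(3bL-(3b+a)(L-x))/(6L³EI)  [x>a] = -7·(5/2)²·(10-(10/3))²·(3·(15/2)·10-(3·(15/2)+(5/2))·(10-(10/3)))/(6·10³·10000) = -49/25920 m
Superposition: y = Σ y_i = -65489/3499200 m ≈ -0.018715 m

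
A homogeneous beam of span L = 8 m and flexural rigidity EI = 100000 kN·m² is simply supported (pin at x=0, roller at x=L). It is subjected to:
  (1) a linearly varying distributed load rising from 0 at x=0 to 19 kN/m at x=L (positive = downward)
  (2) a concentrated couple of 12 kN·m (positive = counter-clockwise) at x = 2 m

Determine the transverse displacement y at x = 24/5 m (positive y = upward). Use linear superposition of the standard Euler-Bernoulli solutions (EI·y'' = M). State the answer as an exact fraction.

y(24/5) = -1341869/292968750 m

Load 1 — triangular load w₀=19 kN/m (0→w₀ over full span):
  y_1 = -w₀x(7L⁴-10L²x²+3x⁴)/(360LEI) = -19·(24/5)·(7·8⁴-10·8²·(24/5)²+3·(24/5)⁴)/(360·8·100000) = -719872/146484375 m
Load 2 — applied couple M₀=12 kN·m at a=2 m (b=L-a=6):
  y_2 = (M₀x³/(6L)-M₀(x-a)²/2+C₁x)/EI  [x>a] with C₁=M₀(3b²-L²)/(6L)=11 = (12·(24/5)³/(6·8)-12·((24/5)-2)²/2+11·(24/5))/100000 = 261/781250 m
Superposition: y = Σ y_i = -1341869/292968750 m ≈ -0.004580 m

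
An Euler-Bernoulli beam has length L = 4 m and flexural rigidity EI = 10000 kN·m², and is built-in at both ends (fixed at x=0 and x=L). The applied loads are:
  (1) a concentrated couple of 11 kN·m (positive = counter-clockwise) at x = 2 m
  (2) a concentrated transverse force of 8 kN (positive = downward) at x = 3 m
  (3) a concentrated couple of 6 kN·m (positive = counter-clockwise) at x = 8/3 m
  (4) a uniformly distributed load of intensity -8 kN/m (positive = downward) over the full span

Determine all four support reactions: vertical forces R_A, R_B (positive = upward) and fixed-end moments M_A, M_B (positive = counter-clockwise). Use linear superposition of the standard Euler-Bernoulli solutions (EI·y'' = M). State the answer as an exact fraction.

R_A = -69/8 kN, M_A = -53/12 kN·m, R_B = -123/8 kN, M_B = 107/12 kN·m

Load 1 — applied couple M₀=11 kN·m at a=2 m (b=L-a=2):
  R_A = 6M₀ab/L³ = 6·11·2·2/4³ = 33/8 kN
  M_A = M₀b(2a-b)/L² = 11·2·(2·2-2)/4² = 11/4 kN·m
  R_B = -6M₀ab/L³ = -6·11·2·2/4³ = -33/8 kN
  M_B = M₀a(2b-a)/L² = 11·2·(2·2-2)/4² = 11/4 kN·m
Load 2 — point force P=8 kN at a=3 m (b=L-a=1):
  R_A = Pb²(3a+b)/L³ = 8·1²·(3·3+1)/4³ = 5/4 kN
  M_A = Pab²/L² = 8·3·1²/4² = 3/2 kN·m
  R_B = Pa²(a+3b)/L³ = 8·3²·(3+3·1)/4³ = 27/4 kN
  M_B = -Pa²b/L² = -8·3²·1/4² = -9/2 kN·m
Load 3 — applied couple M₀=6 kN·m at a=8/3 m (b=L-a=4/3):
  R_A = 6M₀ab/L³ = 6·6·(8/3)·(4/3)/4³ = 2 kN
  M_A = M₀b(2a-b)/L² = 6·(4/3)·(2·(8/3)-(4/3))/4² = 2 kN·m
  R_B = -6M₀ab/L³ = -6·6·(8/3)·(4/3)/4³ = -2 kN
  M_B = M₀a(2b-a)/L² = 6·(8/3)·(2·(4/3)-(8/3))/4² = 0 kN·m
Load 4 — uniform load w=-8 kN/m over full span:
  R_A = wL/2 = (-8)·4/2 = -16 kN
  M_A = wL²/12 = (-8)·4²/12 = -32/3 kN·m
  R_B = wL/2 = (-8)·4/2 = -16 kN
  M_B = -wL²/12 = -(-8)·4²/12 = 32/3 kN·m
Superposition: R_A = -69/8 kN, M_A = -53/12 kN·m, R_B = -123/8 kN, M_B = 107/12 kN·m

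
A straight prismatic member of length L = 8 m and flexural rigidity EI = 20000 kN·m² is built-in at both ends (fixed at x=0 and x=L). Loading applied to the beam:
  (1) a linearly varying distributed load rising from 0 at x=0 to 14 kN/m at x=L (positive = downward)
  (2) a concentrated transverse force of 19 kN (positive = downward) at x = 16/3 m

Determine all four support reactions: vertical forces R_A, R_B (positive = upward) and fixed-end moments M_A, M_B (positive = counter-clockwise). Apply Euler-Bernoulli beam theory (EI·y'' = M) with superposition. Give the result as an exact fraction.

Load 1 — triangular load w₀=14 kN/m (0→w₀ over full span):
  R_A = 3w₀L/20 = 3·14·8/20 = 84/5 kN
  M_A = w₀L²/30 = 14·8²/30 = 448/15 kN·m
  R_B = 7w₀L/20 = 7·14·8/20 = 196/5 kN
  M_B = -w₀L²/20 = -14·8²/20 = -224/5 kN·m
Load 2 — point force P=19 kN at a=16/3 m (b=L-a=8/3):
  R_A = Pb²(3a+b)/L³ = 19·(8/3)²·(3·(16/3)+(8/3))/8³ = 133/27 kN
  M_A = Pab²/L² = 19·(16/3)·(8/3)²/8² = 304/27 kN·m
  R_B = Pa²(a+3b)/L³ = 19·(16/3)²·((16/3)+3·(8/3))/8³ = 380/27 kN
  M_B = -Pa²b/L² = -19·(16/3)²·(8/3)/8² = -608/27 kN·m
Superposition: R_A = 2933/135 kN, M_A = 5552/135 kN·m, R_B = 7192/135 kN, M_B = -9088/135 kN·m

R_A = 2933/135 kN, M_A = 5552/135 kN·m, R_B = 7192/135 kN, M_B = -9088/135 kN·m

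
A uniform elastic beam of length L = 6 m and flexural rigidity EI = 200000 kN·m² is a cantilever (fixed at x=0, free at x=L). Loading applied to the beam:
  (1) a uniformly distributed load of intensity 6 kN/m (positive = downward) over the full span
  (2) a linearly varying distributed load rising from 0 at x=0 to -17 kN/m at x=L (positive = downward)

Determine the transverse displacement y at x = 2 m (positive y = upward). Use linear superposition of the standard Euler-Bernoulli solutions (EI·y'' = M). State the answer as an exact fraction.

Load 1 — uniform load w=6 kN/m over full span:
  y_1 = -wx²(x²-4Lx+6L²)/(24EI) = -6·2²·(2²-4·6·2+6·6²)/(24·200000) = -43/50000 m
Load 2 — triangular load w₀=-17 kN/m (0→w₀ over full span):
  y_2 = (w₀Lx³/12-w₀L²x²/6-w₀x⁵/(120L))/EI = ((-17)·6·2³/12-(-17)·6²·2²/6-(-17)·2⁵/(120·6))/200000 = 7667/4500000 m
Superposition: y = Σ y_i = 3797/4500000 m ≈ 0.000844 m

y(2) = 3797/4500000 m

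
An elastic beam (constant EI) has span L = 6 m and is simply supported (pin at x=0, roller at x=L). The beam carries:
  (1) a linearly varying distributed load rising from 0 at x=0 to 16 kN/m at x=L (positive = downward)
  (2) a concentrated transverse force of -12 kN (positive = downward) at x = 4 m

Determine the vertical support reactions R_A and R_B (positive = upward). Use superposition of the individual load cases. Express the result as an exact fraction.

R_A = 12 kN, R_B = 24 kN

Load 1 — triangular load w₀=16 kN/m (0→w₀ over full span):
  R_A = w₀L/6 = 16·6/6 = 16 kN
  R_B = w₀L/3 = 16·6/3 = 32 kN
Load 2 — point force P=-12 kN at a=4 m (b=L-a=2):
  R_A = Pb/L = (-12)·2/6 = -4 kN
  R_B = Pa/L = (-12)·4/6 = -8 kN
Superposition: R_A = 12 kN, R_B = 24 kN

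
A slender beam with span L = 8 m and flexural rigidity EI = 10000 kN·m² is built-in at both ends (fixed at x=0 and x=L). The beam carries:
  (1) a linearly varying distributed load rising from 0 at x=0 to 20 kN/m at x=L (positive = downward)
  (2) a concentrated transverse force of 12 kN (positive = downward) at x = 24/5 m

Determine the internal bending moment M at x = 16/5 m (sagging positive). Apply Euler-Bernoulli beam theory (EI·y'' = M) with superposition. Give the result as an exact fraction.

M(16/5) = 15488/625 kN·m

Load 1 — triangular load w₀=20 kN/m (0→w₀ over full span):
  M_1 = 3w₀Lx/20 - w₀L²/30 - w₀x³/(6L) = 3·20·8·(16/5)/20 - 20·8²/30 - 20·(16/5)³/(6·8) = 512/25 kN·m
Load 2 — point force P=12 kN at a=24/5 m (b=L-a=16/5):
  M_2 = Pb²(3a+b)x/L³ - Pab²/L²  [x≤a] = 12·(16/5)²·(3·(24/5)+(16/5))·(16/5)/8³ - 12·(24/5)·(16/5)²/8² = 2688/625 kN·m
Superposition: M = Σ M_i = 15488/625 kN·m ≈ 24.780800 kN·m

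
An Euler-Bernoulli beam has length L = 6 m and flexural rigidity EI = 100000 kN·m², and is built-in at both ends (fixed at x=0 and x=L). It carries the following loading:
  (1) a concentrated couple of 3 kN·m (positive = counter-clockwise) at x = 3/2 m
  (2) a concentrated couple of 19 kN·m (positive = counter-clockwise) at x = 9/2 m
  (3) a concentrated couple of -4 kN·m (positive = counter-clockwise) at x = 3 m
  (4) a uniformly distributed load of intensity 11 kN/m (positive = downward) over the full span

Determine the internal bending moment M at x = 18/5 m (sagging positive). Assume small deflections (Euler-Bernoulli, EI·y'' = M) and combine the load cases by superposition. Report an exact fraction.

M(18/5) = 4479/200 kN·m

Load 1 — applied couple M₀=3 kN·m at a=3/2 m (b=L-a=9/2):
  M_1 = R_Ax - M_A - M₀  [x>a] with R_A=9/16, M_A=-9/16 = (9/16)·(18/5) - (-9/16) - 3 = -33/80 kN·m
Load 2 — applied couple M₀=19 kN·m at a=9/2 m (b=L-a=3/2):
  M_2 = R_Ax - M_A  [x≤a] with R_A=57/16, M_A=95/16 = (57/16)·(18/5) - (95/16) = 551/80 kN·m
Load 3 — applied couple M₀=-4 kN·m at a=3 m (b=L-a=3):
  M_3 = R_Ax - M_A - M₀  [x>a] with R_A=-1, M_A=-1 = (-1)·(18/5) - (-1) - (-4) = 7/5 kN·m
Load 4 — uniform load w=11 kN/m over full span:
  M_4 = wLx/2 - wL²/12 - wx²/2 = 11·6·(18/5)/2 - 11·6²/12 - 11·(18/5)²/2 = 363/25 kN·m
Superposition: M = Σ M_i = 4479/200 kN·m ≈ 22.395000 kN·m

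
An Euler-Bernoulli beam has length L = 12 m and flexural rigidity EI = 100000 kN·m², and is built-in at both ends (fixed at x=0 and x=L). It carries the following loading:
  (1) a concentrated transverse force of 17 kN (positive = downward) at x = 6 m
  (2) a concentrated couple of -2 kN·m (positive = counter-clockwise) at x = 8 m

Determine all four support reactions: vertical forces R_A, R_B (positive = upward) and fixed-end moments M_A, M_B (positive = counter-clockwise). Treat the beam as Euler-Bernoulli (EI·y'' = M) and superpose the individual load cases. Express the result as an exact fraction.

R_A = 149/18 kN, M_A = 149/6 kN·m, R_B = 157/18 kN, M_B = -51/2 kN·m

Load 1 — point force P=17 kN at a=6 m (b=L-a=6):
  R_A = Pb²(3a+b)/L³ = 17·6²·(3·6+6)/12³ = 17/2 kN
  M_A = Pab²/L² = 17·6·6²/12² = 51/2 kN·m
  R_B = Pa²(a+3b)/L³ = 17·6²·(6+3·6)/12³ = 17/2 kN
  M_B = -Pa²b/L² = -17·6²·6/12² = -51/2 kN·m
Load 2 — applied couple M₀=-2 kN·m at a=8 m (b=L-a=4):
  R_A = 6M₀ab/L³ = 6·(-2)·8·4/12³ = -2/9 kN
  M_A = M₀b(2a-b)/L² = (-2)·4·(2·8-4)/12² = -2/3 kN·m
  R_B = -6M₀ab/L³ = -6·(-2)·8·4/12³ = 2/9 kN
  M_B = M₀a(2b-a)/L² = (-2)·8·(2·4-8)/12² = 0 kN·m
Superposition: R_A = 149/18 kN, M_A = 149/6 kN·m, R_B = 157/18 kN, M_B = -51/2 kN·m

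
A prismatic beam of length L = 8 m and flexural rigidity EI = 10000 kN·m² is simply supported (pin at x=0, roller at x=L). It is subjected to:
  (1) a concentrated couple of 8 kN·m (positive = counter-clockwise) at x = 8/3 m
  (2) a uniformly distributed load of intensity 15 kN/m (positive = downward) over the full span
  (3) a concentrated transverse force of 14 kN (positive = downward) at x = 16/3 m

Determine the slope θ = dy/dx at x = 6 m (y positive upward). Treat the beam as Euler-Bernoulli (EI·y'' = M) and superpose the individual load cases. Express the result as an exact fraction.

Load 1 — applied couple M₀=8 kN·m at a=8/3 m (b=L-a=16/3):
  θ_1 = (M₀x²/(2L)-M₀(x-a)+C₁)/EI  [x>a] with C₁=M₀(3b²-L²)/(6L)=32/9 = (8·6²/(2·8)-8·(6-(8/3))+(32/9))/10000 = -23/45000 rad
Load 2 — uniform load w=15 kN/m over full span:
  θ_2 = -w(L³-6Lx²+4x³)/(24EI) = -15·(8³-6·8·6²+4·6³)/(24·10000) = 11/500 rad
Load 3 — point force P=14 kN at a=16/3 m (b=L-a=8/3):
  θ_3 = -Pa(2L²-6Lx+3x²+a²)/(6LEI)  [x>a] = -14·(16/3)·(2·8²-6·8·6+3·6²+(16/3)²)/(6·8·10000) = 371/101250 rad
Superposition: θ = Σ θ_i = 10187/405000 rad ≈ 0.025153 rad

θ(6) = 10187/405000 rad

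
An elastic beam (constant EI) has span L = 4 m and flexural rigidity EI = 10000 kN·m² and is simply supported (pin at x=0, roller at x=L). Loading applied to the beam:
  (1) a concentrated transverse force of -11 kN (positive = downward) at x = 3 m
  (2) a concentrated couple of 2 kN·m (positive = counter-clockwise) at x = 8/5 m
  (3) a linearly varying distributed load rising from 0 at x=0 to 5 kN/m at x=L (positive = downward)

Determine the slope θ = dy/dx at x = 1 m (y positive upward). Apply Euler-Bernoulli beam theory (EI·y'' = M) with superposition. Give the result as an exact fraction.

Load 1 — point force P=-11 kN at a=3 m (b=L-a=1):
  θ_1 = -Pb(L²-b²-3x²)/(6LEI)  [x≤a] = -(-11)·1·(4²-1²-3·1²)/(6·4·10000) = 11/20000 rad
Load 2 — applied couple M₀=2 kN·m at a=8/5 m (b=L-a=12/5):
  θ_2 = (M₀x²/(2L)+C₁)/EI  [x≤a] with C₁=M₀(3b²-L²)/(6L)=8/75 = (2·1²/(2·4)+(8/75))/10000 = 107/3000000 rad
Load 3 — triangular load w₀=5 kN/m (0→w₀ over full span):
  θ_3 = -w₀(7L⁴-30L²x²+15x⁴)/(360LEI) = -5·(7·4⁴-30·4²·1²+15·1⁴)/(360·4·10000) = -1327/2880000 rad
Superposition: θ = Σ θ_i = 8993/72000000 rad ≈ 0.000125 rad

θ(1) = 8993/72000000 rad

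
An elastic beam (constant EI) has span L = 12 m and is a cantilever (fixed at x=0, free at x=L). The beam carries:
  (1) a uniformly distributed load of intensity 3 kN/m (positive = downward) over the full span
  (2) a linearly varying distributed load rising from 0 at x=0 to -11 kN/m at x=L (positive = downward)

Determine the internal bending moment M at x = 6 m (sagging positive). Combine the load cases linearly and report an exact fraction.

M(6) = 111 kN·m

Load 1 — uniform load w=3 kN/m over full span:
  M_1 = -w(L-x)²/2 = -3·(12-6)²/2 = -54 kN·m
Load 2 — triangular load w₀=-11 kN/m (0→w₀ over full span):
  M_2 = w₀Lx/2 - w₀L²/3 - w₀x³/(6L) = (-11)·12·6/2 - (-11)·12²/3 - (-11)·6³/(6·12) = 165 kN·m
Superposition: M = Σ M_i = 111 kN·m ≈ 111.000000 kN·m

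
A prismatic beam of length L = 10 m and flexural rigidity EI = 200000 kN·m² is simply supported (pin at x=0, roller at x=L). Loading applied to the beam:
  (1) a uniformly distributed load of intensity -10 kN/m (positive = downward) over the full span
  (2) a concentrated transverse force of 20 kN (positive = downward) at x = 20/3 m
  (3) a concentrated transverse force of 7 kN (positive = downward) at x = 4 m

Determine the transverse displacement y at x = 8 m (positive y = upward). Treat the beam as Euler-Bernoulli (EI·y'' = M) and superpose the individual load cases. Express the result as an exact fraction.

Load 1 — uniform load w=-10 kN/m over full span:
  y_1 = -wx(L³-2Lx²+x³)/(24EI) = -(-10)·8·(10³-2·10·8²+8³)/(24·200000) = 29/7500 m
Load 2 — point force P=20 kN at a=20/3 m (b=L-a=10/3):
  y_2 = -Pa(L-x)(2Lx-a²-x²)/(6LEI)  [x>a] = -20·(20/3)·(10-8)·(2·10·8-(20/3)²-8²)/(6·10·200000) = -58/50625 m
Load 3 — point force P=7 kN at a=4 m (b=L-a=6):
  y_3 = -Pa(L-x)(2Lx-a²-x²)/(6LEI)  [x>a] = -7·4·(10-8)·(2·10·8-4²-8²)/(6·10·200000) = -7/18750 m
Superposition: y = Σ y_i = 2377/1012500 m ≈ 0.002348 m

y(8) = 2377/1012500 m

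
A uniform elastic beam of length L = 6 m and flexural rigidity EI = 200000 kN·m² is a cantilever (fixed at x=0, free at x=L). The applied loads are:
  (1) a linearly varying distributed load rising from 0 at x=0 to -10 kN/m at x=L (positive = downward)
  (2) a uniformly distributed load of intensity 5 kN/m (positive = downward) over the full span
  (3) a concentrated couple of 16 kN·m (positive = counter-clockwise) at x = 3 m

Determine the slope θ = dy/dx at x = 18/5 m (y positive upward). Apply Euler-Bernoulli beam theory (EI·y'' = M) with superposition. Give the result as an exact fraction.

θ(18/5) = 8049/12500000 rad

Load 1 — triangular load w₀=-10 kN/m (0→w₀ over full span):
  θ_1 = (w₀Lx²/4-w₀L²x/3-w₀x⁴/(24L))/EI = ((-10)·6·(18/5)²/4-(-10)·6²·(18/5)/3-(-10)·(18/5)⁴/(24·6))/200000 = 15579/12500000 rad
Load 2 — uniform load w=5 kN/m over full span:
  θ_2 = -wx(x²-3Lx+3L²)/(6EI) = -5·(18/5)·((18/5)²-3·6·(18/5)+3·6²)/(6·200000) = -1053/1250000 rad
Load 3 — applied couple M₀=16 kN·m at a=3 m (b=L-a=3):
  θ_3 = M₀a/EI  [x>a] = 16·3/200000 = 3/12500 rad
Superposition: θ = Σ θ_i = 8049/12500000 rad ≈ 0.000644 rad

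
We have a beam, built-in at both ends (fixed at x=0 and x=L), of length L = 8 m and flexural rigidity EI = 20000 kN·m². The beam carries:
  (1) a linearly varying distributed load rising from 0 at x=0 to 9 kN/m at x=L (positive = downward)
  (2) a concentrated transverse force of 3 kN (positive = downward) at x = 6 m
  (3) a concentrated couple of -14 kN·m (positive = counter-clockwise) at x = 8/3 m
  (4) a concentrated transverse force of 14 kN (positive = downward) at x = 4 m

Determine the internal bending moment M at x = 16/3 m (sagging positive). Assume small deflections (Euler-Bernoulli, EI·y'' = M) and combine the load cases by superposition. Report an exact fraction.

M(16/3) = 6319/360 kN·m

Load 1 — triangular load w₀=9 kN/m (0→w₀ over full span):
  M_1 = 3w₀Lx/20 - w₀L²/30 - w₀x³/(6L) = 3·9·8·(16/3)/20 - 9·8²/30 - 9·(16/3)³/(6·8) = 448/45 kN·m
Load 2 — point force P=3 kN at a=6 m (b=L-a=2):
  M_2 = Pb²(3a+b)x/L³ - Pab²/L²  [x≤a] = 3·2²·(3·6+2)·(16/3)/8³ - 3·6·2²/8² = 11/8 kN·m
Load 3 — applied couple M₀=-14 kN·m at a=8/3 m (b=L-a=16/3):
  M_3 = R_Ax - M_A - M₀  [x>a] with R_A=-7/3, M_A=0 = (-7/3)·(16/3) - 0 - (-14) = 14/9 kN·m
Load 4 — point force P=14 kN at a=4 m (b=L-a=4):
  M_4 = Pa²(a+3b)(L-x)/L³ - Pa²b/L²  [x>a] = 14·4²·(4+3·4)·(8-(16/3))/8³ - 14·4²·4/8² = 14/3 kN·m
Superposition: M = Σ M_i = 6319/360 kN·m ≈ 17.552778 kN·m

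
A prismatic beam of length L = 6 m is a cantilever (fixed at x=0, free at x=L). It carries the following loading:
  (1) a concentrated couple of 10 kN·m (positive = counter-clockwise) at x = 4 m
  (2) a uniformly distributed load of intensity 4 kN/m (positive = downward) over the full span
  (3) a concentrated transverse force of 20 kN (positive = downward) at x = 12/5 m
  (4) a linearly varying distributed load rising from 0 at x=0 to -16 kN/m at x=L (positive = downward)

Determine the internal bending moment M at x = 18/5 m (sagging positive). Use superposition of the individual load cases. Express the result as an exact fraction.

M(18/5) = 4802/125 kN·m

Load 1 — applied couple M₀=10 kN·m at a=4 m (b=L-a=2):
  M_1 = M₀  [x≤a] = 10 = 10 kN·m
Load 2 — uniform load w=4 kN/m over full span:
  M_2 = -w(L-x)²/2 = -4·(6-(18/5))²/2 = -288/25 kN·m
Load 3 — point force P=20 kN at a=12/5 m (b=L-a=18/5):
  M_3 = 0  [x>a] = 0 kN·m
Load 4 — triangular load w₀=-16 kN/m (0→w₀ over full span):
  M_4 = w₀Lx/2 - w₀L²/3 - w₀x³/(6L) = (-16)·6·(18/5)/2 - (-16)·6²/3 - (-16)·(18/5)³/(6·6) = 4992/125 kN·m
Superposition: M = Σ M_i = 4802/125 kN·m ≈ 38.416000 kN·m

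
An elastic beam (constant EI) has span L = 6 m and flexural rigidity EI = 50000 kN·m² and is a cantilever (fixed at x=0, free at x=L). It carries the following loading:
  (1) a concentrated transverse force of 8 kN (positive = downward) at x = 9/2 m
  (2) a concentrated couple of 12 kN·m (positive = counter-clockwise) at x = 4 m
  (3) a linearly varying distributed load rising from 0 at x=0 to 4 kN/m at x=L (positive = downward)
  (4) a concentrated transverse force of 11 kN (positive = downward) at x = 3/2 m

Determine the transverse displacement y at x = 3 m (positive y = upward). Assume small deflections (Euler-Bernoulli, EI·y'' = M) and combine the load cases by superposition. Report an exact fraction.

y(3) = -21303/4000000 m

Load 1 — point force P=8 kN at a=9/2 m (b=L-a=3/2):
  y_1 = -Px²(3a-x)/(6EI)  [x≤a] = -8·3²·(3·(9/2)-3)/(6·50000) = -63/25000 m
Load 2 — applied couple M₀=12 kN·m at a=4 m (b=L-a=2):
  y_2 = M₀x²/(2EI)  [x≤a] = 12·3²/(2·50000) = 27/25000 m
Load 3 — triangular load w₀=4 kN/m (0→w₀ over full span):
  y_3 = (w₀Lx³/12-w₀L²x²/6-w₀x⁵/(120L))/EI = (4·6·3³/12-4·6²·3²/6-4·3⁵/(120·6))/50000 = -3267/1000000 m
Load 4 — point force P=11 kN at a=3/2 m (b=L-a=9/2):
  y_4 = -Pa²(3x-a)/(6EI)  [x>a] = -11·(3/2)²·(3·3-(3/2))/(6·50000) = -99/160000 m
Superposition: y = Σ y_i = -21303/4000000 m ≈ -0.005326 m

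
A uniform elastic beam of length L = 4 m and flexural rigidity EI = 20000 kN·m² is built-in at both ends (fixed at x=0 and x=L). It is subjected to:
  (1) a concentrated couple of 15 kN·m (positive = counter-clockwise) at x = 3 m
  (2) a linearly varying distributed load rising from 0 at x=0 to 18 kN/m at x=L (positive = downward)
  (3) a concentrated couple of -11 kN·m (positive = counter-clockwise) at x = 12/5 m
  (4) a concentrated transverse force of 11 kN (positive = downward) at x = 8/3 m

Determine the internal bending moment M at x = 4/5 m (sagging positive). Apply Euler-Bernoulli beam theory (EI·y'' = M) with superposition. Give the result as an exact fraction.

Load 1 — applied couple M₀=15 kN·m at a=3 m (b=L-a=1):
  M_1 = R_Ax - M_A  [x≤a] with R_A=135/32, M_A=75/16 = (135/32)·(4/5) - (75/16) = -21/16 kN·m
Load 2 — triangular load w₀=18 kN/m (0→w₀ over full span):
  M_2 = 3w₀Lx/20 - w₀L²/30 - w₀x³/(6L) = 3·18·4·(4/5)/20 - 18·4²/30 - 18·(4/5)³/(6·4) = -168/125 kN·m
Load 3 — applied couple M₀=-11 kN·m at a=12/5 m (b=L-a=8/5):
  M_3 = R_Ax - M_A  [x≤a] with R_A=-99/25, M_A=-88/25 = (-99/25)·(4/5) - (-88/25) = 44/125 kN·m
Load 4 — point force P=11 kN at a=8/3 m (b=L-a=4/3):
  M_4 = Pb²(3a+b)x/L³ - Pab²/L²  [x≤a] = 11·(4/3)²·(3·(8/3)+(4/3))·(4/5)/4³ - 11·(8/3)·(4/3)²/4² = -44/45 kN·m
Superposition: M = Σ M_i = -59081/18000 kN·m ≈ -3.282278 kN·m

M(4/5) = -59081/18000 kN·m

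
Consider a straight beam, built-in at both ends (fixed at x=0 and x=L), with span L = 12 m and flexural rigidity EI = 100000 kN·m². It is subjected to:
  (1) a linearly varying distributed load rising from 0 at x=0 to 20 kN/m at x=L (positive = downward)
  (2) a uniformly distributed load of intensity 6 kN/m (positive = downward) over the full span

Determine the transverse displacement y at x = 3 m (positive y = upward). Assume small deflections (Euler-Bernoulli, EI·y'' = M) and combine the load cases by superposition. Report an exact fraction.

Load 1 — triangular load w₀=20 kN/m (0→w₀ over full span):
  y_1 = -w₀x²(L-x)²(x+2L)/(120LEI) = -20·3²·(12-3)²·(3+2·12)/(120·12·100000) = -2187/800000 m
Load 2 — uniform load w=6 kN/m over full span:
  y_2 = -wx²(L-x)²/(24EI) = -6·3²·(12-3)²/(24·100000) = -729/400000 m
Superposition: y = Σ y_i = -729/160000 m ≈ -0.004556 m

y(3) = -729/160000 m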